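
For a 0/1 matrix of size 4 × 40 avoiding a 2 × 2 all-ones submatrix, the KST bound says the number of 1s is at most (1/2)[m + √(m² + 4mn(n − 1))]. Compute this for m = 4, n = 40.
z(4, 40; 2, 2) ≤ (1/2)[4 + √(4² + 4·4·40·39)] = (1/2)[4 + √24976] = 81.019

Kővári–Sós–Turán: let r_1, ..., r_4 be the row sums and z = Σ r_i the total number of 1s. Each pair of columns can share at most one row with both entries 1 (else a 2×2 all-ones block appears), so Σ_i C(r_i, 2) ≤ C(40, 2) = 780. By convexity Σ_i C(r_i, 2) ≥ 4·C(z/4, 2) = z(z − 4)/(2·4), giving z² − 4z − 4·40·39 ≤ 0 and hence z ≤ (1/2)[4 + √(16 + 4·6240)] = (1/2)[4 + √24976] ≈ (1/2)(4 + 158.038) = 81.019.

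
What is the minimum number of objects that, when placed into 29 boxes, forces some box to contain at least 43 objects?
n = (43 − 1)·29 + 1 = 1219

By the generalised pigeonhole principle, to guarantee some box contains ≥ r objects we need more than (r − 1) · k objects total. Threshold: n = (r − 1) · k + 1. With r = 43 and k = 29: n = 42 · 29 + 1 = 1218 + 1 = 1219. For n = 1218 = 42 · 29, we can put exactly 42 objects in every box, avoiding 43 in any single one — so 1219 is tight.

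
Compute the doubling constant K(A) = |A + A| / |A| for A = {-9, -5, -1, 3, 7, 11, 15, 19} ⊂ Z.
K = |A + A| / |A| = 15/8

Enumerate A + A = {a + b : a, b ∈ A}. With |A| = 8, there are |A|^2 = 64 ordered sum pairs; collecting distinct values, A + A = {-18, -14, -10, -6, -2, 2, 6, 10, 14, 18, 22, 26, 30, 34, 38}, so |A + A| = 15. Thus K = 15/8. Here |A + A| = 2|A| − 1 = 15, the minimum possible — so K = 15/8 is minimal, which holds iff A is an arithmetic progression.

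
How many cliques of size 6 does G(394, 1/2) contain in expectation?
E[# K_6] = C(394, 6) · (1/2)^C(6, 2) = 5000728869682 / 2^15 = 2500364434841/16384 ≈ 152610133.962463

For each 6-subset S of vertices (there are C(394, 6) = 5000728869682 such S), let X_S = 1 if S induces a K_6 (all C(6, 2) = 15 edges present). Then P(X_S = 1) = (1/2)^15 = 1/32768. By linearity of expectation, E[# K_6] = C(394, 6) · (1/2)^15 = 5000728869682 / 32768 = 2500364434841/16384 ≈ 152610133.962463.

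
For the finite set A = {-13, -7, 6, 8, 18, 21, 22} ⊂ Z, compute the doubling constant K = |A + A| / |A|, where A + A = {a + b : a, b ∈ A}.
K = |A + A| / |A| = 27/7

Enumerate A + A = {a + b : a, b ∈ A}. With |A| = 7, there are |A|^2 = 49 ordered sum pairs; collecting distinct values, A + A = {-26, -20, -14, -7, -5, -1, 1, 5, 8, 9, 11, 12, 14, 15, 16, 24, 26, 27, 28, 29, 30, 36, 39, 40, 42, 43, 44}, so |A + A| = 27. Thus K = 27/7. For comparison, the minimum possible |A + A| over all 7-element sets is 2·7 − 1 = 13 (so min K = 13/7), attained only by arithmetic progressions.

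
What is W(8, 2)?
W(8, 2) = 8 + 1 = 9

A 2-term AP is any pair of integers, so a monochromatic 2-AP exists iff some colour is used at least twice. With 8 colours, the colouring i ↦ i on {1, ..., 8} uses each colour once, avoiding any monochromatic pair, so W(8, 2) > 8. For {1, ..., 9}, pigeonhole forces two integers of the same colour, which form a monochromatic 2-AP. Hence W(8, 2) = 9.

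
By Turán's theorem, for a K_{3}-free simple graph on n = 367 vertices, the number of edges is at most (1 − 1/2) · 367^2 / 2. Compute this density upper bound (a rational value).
Turán density bound = (1/2) · 367^2/2 = 134689/4 ≈ 33672.25

Turán's theorem: ex(n, K_{r+1}) is achieved by the complete r-partite Turán graph T(n, r) with parts as balanced as possible, and is at most (1 − 1/r) · n^2/2. For r = 2, n = 367: the density bound is (1/2) · 134689/2 = 134689/4 ≈ 33672.25. The integer-valued extremum is e(T(367, 2)) = 33672, which is strictly less than the density bound 134689/4 since 2 ∤ 367 (the parts of T(367, 2) cannot all be equal).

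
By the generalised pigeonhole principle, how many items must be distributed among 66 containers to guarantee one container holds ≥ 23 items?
n = (23 − 1)·66 + 1 = 1453

By the generalised pigeonhole principle, to guarantee some box contains ≥ r objects we need more than (r − 1) · k objects total. Threshold: n = (r − 1) · k + 1. With r = 23 and k = 66: n = 22 · 66 + 1 = 1452 + 1 = 1453. For n = 1452 = 22 · 66, we can put exactly 22 objects in every box, avoiding 23 in any single one — so 1453 is tight.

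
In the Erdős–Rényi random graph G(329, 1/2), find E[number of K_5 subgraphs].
E[# K_5] = C(329, 5) · (1/2)^C(5, 2) = 31155678190 / 2^10 = 15577839095/512 ≈ 30425466.982422

For each 5-subset S of vertices (there are C(329, 5) = 31155678190 such S), let X_S = 1 if S induces a K_5 (all C(5, 2) = 10 edges present). Then P(X_S = 1) = (1/2)^10 = 1/1024. By linearity of expectation, E[# K_5] = C(329, 5) · (1/2)^10 = 31155678190 / 1024 = 15577839095/512 ≈ 30425466.982422.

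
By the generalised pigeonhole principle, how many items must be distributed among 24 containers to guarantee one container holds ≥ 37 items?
n = (37 − 1)·24 + 1 = 865

By the generalised pigeonhole principle, to guarantee some box contains ≥ r objects we need more than (r − 1) · k objects total. Threshold: n = (r − 1) · k + 1. With r = 37 and k = 24: n = 36 · 24 + 1 = 864 + 1 = 865. For n = 864 = 36 · 24, we can put exactly 36 objects in every box, avoiding 37 in any single one — so 865 is tight.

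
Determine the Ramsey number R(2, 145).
R(2, 145) = 145

R(2, k) = k for all k ≥ 2: in a 2-colouring of K_k, either some edge is red (a red K_2) or all edges are blue (a blue K_k). And K_{144} coloured all-blue has no blue K_145, so R(2, 145) > 144. Hence R(2, 145) = 145.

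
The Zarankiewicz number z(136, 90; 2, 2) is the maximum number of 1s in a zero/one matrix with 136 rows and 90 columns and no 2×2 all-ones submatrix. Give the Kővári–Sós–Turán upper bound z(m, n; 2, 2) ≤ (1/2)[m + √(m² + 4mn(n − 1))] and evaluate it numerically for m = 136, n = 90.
z(136, 90; 2, 2) ≤ (1/2)[136 + √(136² + 4·136·90·89)] = (1/2)[136 + √4375936] = 1113.9369

Kővári–Sós–Turán: let r_1, ..., r_136 be the row sums and z = Σ r_i the total number of 1s. Each pair of columns can share at most one row with both entries 1 (else a 2×2 all-ones block appears), so Σ_i C(r_i, 2) ≤ C(90, 2) = 4005. By convexity Σ_i C(r_i, 2) ≥ 136·C(z/136, 2) = z(z − 136)/(2·136), giving z² − 136z − 136·90·89 ≤ 0 and hence z ≤ (1/2)[136 + √(18496 + 4·1089360)] = (1/2)[136 + √4375936] ≈ (1/2)(136 + 2091.8738) = 1113.9369.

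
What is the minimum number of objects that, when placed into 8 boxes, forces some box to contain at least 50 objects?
n = (50 − 1)·8 + 1 = 393

By the generalised pigeonhole principle, to guarantee some box contains ≥ r objects we need more than (r − 1) · k objects total. Threshold: n = (r − 1) · k + 1. With r = 50 and k = 8: n = 49 · 8 + 1 = 392 + 1 = 393. For n = 392 = 49 · 8, we can put exactly 49 objects in every box, avoiding 50 in any single one — so 393 is tight.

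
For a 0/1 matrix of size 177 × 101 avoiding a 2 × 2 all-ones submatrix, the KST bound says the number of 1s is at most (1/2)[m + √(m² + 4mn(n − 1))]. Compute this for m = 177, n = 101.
z(177, 101; 2, 2) ≤ (1/2)[177 + √(177² + 4·177·101·100)] = (1/2)[177 + √7182129] = 1428.4747

Kővári–Sós–Turán: let r_1, ..., r_177 be the row sums and z = Σ r_i the total number of 1s. Each pair of columns can share at most one row with both entries 1 (else a 2×2 all-ones block appears), so Σ_i C(r_i, 2) ≤ C(101, 2) = 5050. By convexity Σ_i C(r_i, 2) ≥ 177·C(z/177, 2) = z(z − 177)/(2·177), giving z² − 177z − 177·101·100 ≤ 0 and hence z ≤ (1/2)[177 + √(31329 + 4·1787700)] = (1/2)[177 + √7182129] ≈ (1/2)(177 + 2679.9494) = 1428.4747.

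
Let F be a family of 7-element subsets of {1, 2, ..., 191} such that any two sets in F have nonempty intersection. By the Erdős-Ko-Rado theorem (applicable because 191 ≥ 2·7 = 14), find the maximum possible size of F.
max |F| = C(190, 6) = 60334683255

Erdős-Ko-Rado (1961): when n ≥ 2k, max |F| = C(n−1, k−1). The bound is attained by the star {A : i ∈ A} for any fixed i ∈ [n]. Here C(191−1, 7−1) = C(190, 6) = 60334683255.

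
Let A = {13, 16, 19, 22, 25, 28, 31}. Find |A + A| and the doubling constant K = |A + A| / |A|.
K = |A + A| / |A| = 13/7

Enumerate A + A = {a + b : a, b ∈ A}. With |A| = 7, there are |A|^2 = 49 ordered sum pairs; collecting distinct values, A + A = {26, 29, 32, 35, 38, 41, 44, 47, 50, 53, 56, 59, 62}, so |A + A| = 13. Thus K = 13/7. Here |A + A| = 2|A| − 1 = 13, the minimum possible — so K = 13/7 is minimal, which holds iff A is an arithmetic progression.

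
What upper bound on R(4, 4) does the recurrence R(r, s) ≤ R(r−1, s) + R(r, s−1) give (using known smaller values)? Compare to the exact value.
R(4, 4) ≤ R(3, 4) + R(4, 3) = 9 + 9 = 18; exact value R(4, 4) = 18.

The Erdős–Szekeres recurrence R(r, s) ≤ R(r−1, s) + R(r, s−1) applied to (r, s) = (4, 4) gives
  R(4, 4) ≤ R(3, 4) + R(4, 3) = 9 + 9 = 18.
(Recall R(2, k) = k and R is symmetric.) Here the recurrence bound is tight: a matching lower-bound construction on K_{17} shows R(4, 4) > 17, so R(4, 4) = 18 exactly.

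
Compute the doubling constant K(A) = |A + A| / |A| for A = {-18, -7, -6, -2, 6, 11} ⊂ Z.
K = |A + A| / |A| = 19/6

Enumerate A + A = {a + b : a, b ∈ A}. With |A| = 6, there are |A|^2 = 36 ordered sum pairs; collecting distinct values, A + A = {-36, -25, -24, -20, -14, -13, -12, -9, -8, -7, -4, -1, 0, 4, 5, 9, 12, 17, 22}, so |A + A| = 19. Thus K = 19/6. For comparison, the minimum possible |A + A| over all 6-element sets is 2·6 − 1 = 11 (so min K = 11/6), attained only by arithmetic progressions.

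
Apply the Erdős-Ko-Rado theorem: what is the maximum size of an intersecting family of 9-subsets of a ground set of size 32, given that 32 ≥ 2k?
max |F| = C(31, 8) = 7888725

Erdős-Ko-Rado (1961): when n ≥ 2k, max |F| = C(n−1, k−1). The bound is attained by the star {A : i ∈ A} for any fixed i ∈ [n]. Here C(32−1, 9−1) = C(31, 8) = 7888725.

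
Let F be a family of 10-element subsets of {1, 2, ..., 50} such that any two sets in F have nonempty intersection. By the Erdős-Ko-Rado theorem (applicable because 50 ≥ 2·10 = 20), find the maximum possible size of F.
max |F| = C(49, 9) = 2054455634

Erdős-Ko-Rado (1961): when n ≥ 2k, max |F| = C(n−1, k−1). The bound is attained by the star {A : i ∈ A} for any fixed i ∈ [n]. Here C(50−1, 10−1) = C(49, 9) = 2054455634.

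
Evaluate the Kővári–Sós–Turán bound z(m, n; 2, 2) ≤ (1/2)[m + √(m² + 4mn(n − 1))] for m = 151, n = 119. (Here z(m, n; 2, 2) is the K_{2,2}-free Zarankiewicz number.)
z(151, 119; 2, 2) ≤ (1/2)[151 + √(151² + 4·151·119·118)] = (1/2)[151 + √8504169] = 1533.5954

Kővári–Sós–Turán: let r_1, ..., r_151 be the row sums and z = Σ r_i the total number of 1s. Each pair of columns can share at most one row with both entries 1 (else a 2×2 all-ones block appears), so Σ_i C(r_i, 2) ≤ C(119, 2) = 7021. By convexity Σ_i C(r_i, 2) ≥ 151·C(z/151, 2) = z(z − 151)/(2·151), giving z² − 151z − 151·119·118 ≤ 0 and hence z ≤ (1/2)[151 + √(22801 + 4·2120342)] = (1/2)[151 + √8504169] ≈ (1/2)(151 + 2916.1908) = 1533.5954.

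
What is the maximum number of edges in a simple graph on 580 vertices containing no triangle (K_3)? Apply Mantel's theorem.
ex(580, K_3) = ⌊580^2/4⌋ = 84100

Mantel (1907): a triangle-free graph on n vertices has at most ⌊n^2/4⌋ edges, with equality for the complete bipartite graph K_{⌊n/2⌋, ⌈n/2⌉}. For n = 580: ⌊580^2/4⌋ = ⌊336400/4⌋ = 84100. The extremal graph is K_{290, 290}, which has 290·290 = 84100 edges.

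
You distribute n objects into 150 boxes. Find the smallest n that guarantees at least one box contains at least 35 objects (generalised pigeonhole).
n = (35 − 1)·150 + 1 = 5101

By the generalised pigeonhole principle, to guarantee some box contains ≥ r objects we need more than (r − 1) · k objects total. Threshold: n = (r − 1) · k + 1. With r = 35 and k = 150: n = 34 · 150 + 1 = 5100 + 1 = 5101. For n = 5100 = 34 · 150, we can put exactly 34 objects in every box, avoiding 35 in any single one — so 5101 is tight.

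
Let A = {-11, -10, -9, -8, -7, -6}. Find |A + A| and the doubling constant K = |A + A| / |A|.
K = |A + A| / |A| = 11/6

Enumerate A + A = {a + b : a, b ∈ A}. With |A| = 6, there are |A|^2 = 36 ordered sum pairs; collecting distinct values, A + A = {-22, -21, -20, -19, -18, -17, -16, -15, -14, -13, -12}, so |A + A| = 11. Thus K = 11/6. Here |A + A| = 2|A| − 1 = 11, the minimum possible — so K = 11/6 is minimal, which holds iff A is an arithmetic progression.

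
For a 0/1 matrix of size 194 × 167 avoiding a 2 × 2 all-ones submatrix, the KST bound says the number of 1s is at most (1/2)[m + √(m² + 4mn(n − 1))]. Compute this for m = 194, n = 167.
z(194, 167; 2, 2) ≤ (1/2)[194 + √(194² + 4·194·167·166)] = (1/2)[194 + √21549908] = 2418.0939

Kővári–Sós–Turán: let r_1, ..., r_194 be the row sums and z = Σ r_i the total number of 1s. Each pair of columns can share at most one row with both entries 1 (else a 2×2 all-ones block appears), so Σ_i C(r_i, 2) ≤ C(167, 2) = 13861. By convexity Σ_i C(r_i, 2) ≥ 194·C(z/194, 2) = z(z − 194)/(2·194), giving z² − 194z − 194·167·166 ≤ 0 and hence z ≤ (1/2)[194 + √(37636 + 4·5378068)] = (1/2)[194 + √21549908] ≈ (1/2)(194 + 4642.1878) = 2418.0939.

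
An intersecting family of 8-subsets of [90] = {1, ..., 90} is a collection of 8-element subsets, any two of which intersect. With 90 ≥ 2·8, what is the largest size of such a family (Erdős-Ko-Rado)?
max |F| = C(89, 7) = 6890268572

The Erdős-Ko-Rado theorem states: for n ≥ 2k, an intersecting family of k-subsets of an n-element set has size at most C(n − 1, k − 1), with equality for 'star' families {A ⊆ [n] : |A| = k, i ∈ A} (fix an element i). For n = 90, k = 8: C(89, 7) = 6890268572.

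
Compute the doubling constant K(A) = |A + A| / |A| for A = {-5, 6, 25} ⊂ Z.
K = |A + A| / |A| = 6/3 = 2

Enumerate A + A = {a + b : a, b ∈ A}. With |A| = 3, there are |A|^2 = 9 ordered sum pairs; collecting distinct values, A + A = {-10, 1, 12, 20, 31, 50}, so |A + A| = 6. Thus K = 6/3 = 2. For comparison, the minimum possible |A + A| over all 3-element sets is 2·3 − 1 = 5 (so min K = 5/3), attained only by arithmetic progressions.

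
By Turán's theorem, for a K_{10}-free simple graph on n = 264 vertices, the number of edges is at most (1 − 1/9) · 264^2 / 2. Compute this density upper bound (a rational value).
Turán density bound = (8/9) · 264^2/2 = 30976

Turán's theorem: ex(n, K_{r+1}) is achieved by the complete r-partite Turán graph T(n, r) with parts as balanced as possible, and is at most (1 − 1/r) · n^2/2. For r = 9, n = 264: the density bound is (8/9) · 69696/2 = 30976. The integer-valued extremum is e(T(264, 9)) = 30975, which is strictly less than the density bound 30976 since 9 ∤ 264 (the parts of T(264, 9) cannot all be equal).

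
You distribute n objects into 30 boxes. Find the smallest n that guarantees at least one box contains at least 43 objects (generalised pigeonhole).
n = (43 − 1)·30 + 1 = 1261

By the generalised pigeonhole principle, to guarantee some box contains ≥ r objects we need more than (r − 1) · k objects total. Threshold: n = (r − 1) · k + 1. With r = 43 and k = 30: n = 42 · 30 + 1 = 1260 + 1 = 1261. For n = 1260 = 42 · 30, we can put exactly 42 objects in every box, avoiding 43 in any single one — so 1261 is tight.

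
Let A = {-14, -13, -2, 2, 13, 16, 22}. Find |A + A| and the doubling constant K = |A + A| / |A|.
K = |A + A| / |A| = 27/7

Enumerate A + A = {a + b : a, b ∈ A}. With |A| = 7, there are |A|^2 = 49 ordered sum pairs; collecting distinct values, A + A = {-28, -27, -26, -16, -15, -12, -11, -4, -1, 0, 2, 3, 4, 8, 9, 11, 14, 15, 18, 20, 24, 26, 29, 32, 35, 38, 44}, so |A + A| = 27. Thus K = 27/7. For comparison, the minimum possible |A + A| over all 7-element sets is 2·7 − 1 = 13 (so min K = 13/7), attained only by arithmetic progressions.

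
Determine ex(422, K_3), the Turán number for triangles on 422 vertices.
ex(422, K_3) = ⌊422^2/4⌋ = 44521

Mantel (1907): a triangle-free graph on n vertices has at most ⌊n^2/4⌋ edges, with equality for the complete bipartite graph K_{⌊n/2⌋, ⌈n/2⌉}. For n = 422: ⌊422^2/4⌋ = ⌊178084/4⌋ = 44521. The extremal graph is K_{211, 211}, which has 211·211 = 44521 edges.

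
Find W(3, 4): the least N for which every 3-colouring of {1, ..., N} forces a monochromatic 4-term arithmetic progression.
W(3, 4) = 293

This is a classical value, W(3, 4) = 293, established by combining an explicit 3-colouring of {1, ..., 292} with no monochromatic 4-AP (giving the lower bound W(3, 4) > 292) and a finite case analysis / exhaustive computer search showing every 3-colouring of {1, ..., 293} has such an AP.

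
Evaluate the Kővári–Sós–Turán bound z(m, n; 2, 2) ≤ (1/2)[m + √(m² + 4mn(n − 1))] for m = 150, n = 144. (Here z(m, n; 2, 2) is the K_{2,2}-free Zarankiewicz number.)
z(150, 144; 2, 2) ≤ (1/2)[150 + √(150² + 4·150·144·143)] = (1/2)[150 + √12377700] = 1834.0978

Kővári–Sós–Turán: let r_1, ..., r_150 be the row sums and z = Σ r_i the total number of 1s. Each pair of columns can share at most one row with both entries 1 (else a 2×2 all-ones block appears), so Σ_i C(r_i, 2) ≤ C(144, 2) = 10296. By convexity Σ_i C(r_i, 2) ≥ 150·C(z/150, 2) = z(z − 150)/(2·150), giving z² − 150z − 150·144·143 ≤ 0 and hence z ≤ (1/2)[150 + √(22500 + 4·3088800)] = (1/2)[150 + √12377700] ≈ (1/2)(150 + 3518.1956) = 1834.0978.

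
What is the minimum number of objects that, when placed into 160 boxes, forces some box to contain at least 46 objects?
n = (46 − 1)·160 + 1 = 7201

By the generalised pigeonhole principle, to guarantee some box contains ≥ r objects we need more than (r − 1) · k objects total. Threshold: n = (r − 1) · k + 1. With r = 46 and k = 160: n = 45 · 160 + 1 = 7200 + 1 = 7201. For n = 7200 = 45 · 160, we can put exactly 45 objects in every box, avoiding 46 in any single one — so 7201 is tight.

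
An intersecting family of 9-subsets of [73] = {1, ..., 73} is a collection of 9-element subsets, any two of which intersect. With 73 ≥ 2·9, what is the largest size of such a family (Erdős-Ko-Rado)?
max |F| = C(72, 8) = 11969016345

Erdős-Ko-Rado (1961): when n ≥ 2k, max |F| = C(n−1, k−1). The bound is attained by the star {A : i ∈ A} for any fixed i ∈ [n]. Here C(73−1, 9−1) = C(72, 8) = 11969016345.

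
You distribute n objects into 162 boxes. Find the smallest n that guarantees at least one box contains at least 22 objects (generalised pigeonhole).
n = (22 − 1)·162 + 1 = 3403

By the generalised pigeonhole principle, to guarantee some box contains ≥ r objects we need more than (r − 1) · k objects total. Threshold: n = (r − 1) · k + 1. With r = 22 and k = 162: n = 21 · 162 + 1 = 3402 + 1 = 3403. For n = 3402 = 21 · 162, we can put exactly 21 objects in every box, avoiding 22 in any single one — so 3403 is tight.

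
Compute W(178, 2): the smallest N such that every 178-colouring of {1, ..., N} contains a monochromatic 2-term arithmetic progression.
W(178, 2) = 178 + 1 = 179

A 2-term AP is any pair of integers, so a monochromatic 2-AP exists iff some colour is used at least twice. With 178 colours, the colouring i ↦ i on {1, ..., 178} uses each colour once, avoiding any monochromatic pair, so W(178, 2) > 178. For {1, ..., 179}, pigeonhole forces two integers of the same colour, which form a monochromatic 2-AP. Hence W(178, 2) = 179.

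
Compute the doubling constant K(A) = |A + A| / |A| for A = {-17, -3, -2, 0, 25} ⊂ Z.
K = |A + A| / |A| = 15/5 = 3

Enumerate A + A = {a + b : a, b ∈ A}. With |A| = 5, there are |A|^2 = 25 ordered sum pairs; collecting distinct values, A + A = {-34, -20, -19, -17, -6, -5, -4, -3, -2, 0, 8, 22, 23, 25, 50}, so |A + A| = 15. Thus K = 15/5 = 3. For comparison, the minimum possible |A + A| over all 5-element sets is 2·5 − 1 = 9 (so min K = 9/5), attained only by arithmetic progressions.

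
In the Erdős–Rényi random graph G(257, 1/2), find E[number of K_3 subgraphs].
E[# K_3] = C(257, 3) · (1/2)^C(3, 2) = 2796160 / 2^3 = 349520

For each 3-subset S of vertices (there are C(257, 3) = 2796160 such S), let X_S = 1 if S induces a K_3 (all C(3, 2) = 3 edges present). Then P(X_S = 1) = (1/2)^3 = 1/8. By linearity of expectation, E[# K_3] = C(257, 3) · (1/2)^3 = 2796160 / 8 = 349520.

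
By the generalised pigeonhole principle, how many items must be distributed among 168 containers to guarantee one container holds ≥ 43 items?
n = (43 − 1)·168 + 1 = 7057

By the generalised pigeonhole principle, to guarantee some box contains ≥ r objects we need more than (r − 1) · k objects total. Threshold: n = (r − 1) · k + 1. With r = 43 and k = 168: n = 42 · 168 + 1 = 7056 + 1 = 7057. For n = 7056 = 42 · 168, we can put exactly 42 objects in every box, avoiding 43 in any single one — so 7057 is tight.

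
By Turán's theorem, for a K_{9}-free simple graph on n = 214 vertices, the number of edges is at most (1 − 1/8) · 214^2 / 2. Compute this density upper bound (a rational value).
Turán density bound = (7/8) · 214^2/2 = 80143/4 ≈ 20035.75

Turán's theorem: ex(n, K_{r+1}) is achieved by the complete r-partite Turán graph T(n, r) with parts as balanced as possible, and is at most (1 − 1/r) · n^2/2. For r = 8, n = 214: the density bound is (7/8) · 45796/2 = 80143/4 ≈ 20035.75. The integer-valued extremum is e(T(214, 8)) = 20035, which is strictly less than the density bound 80143/4 since 8 ∤ 214 (the parts of T(214, 8) cannot all be equal).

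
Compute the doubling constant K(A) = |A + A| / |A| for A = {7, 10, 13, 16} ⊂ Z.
K = |A + A| / |A| = 7/4

Enumerate A + A = {a + b : a, b ∈ A}. With |A| = 4, there are |A|^2 = 16 ordered sum pairs; collecting distinct values, A + A = {14, 17, 20, 23, 26, 29, 32}, so |A + A| = 7. Thus K = 7/4. Here |A + A| = 2|A| − 1 = 7, the minimum possible — so K = 7/4 is minimal, which holds iff A is an arithmetic progression.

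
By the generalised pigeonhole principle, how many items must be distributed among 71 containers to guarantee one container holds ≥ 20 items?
n = (20 − 1)·71 + 1 = 1350

By the generalised pigeonhole principle, to guarantee some box contains ≥ r objects we need more than (r − 1) · k objects total. Threshold: n = (r − 1) · k + 1. With r = 20 and k = 71: n = 19 · 71 + 1 = 1349 + 1 = 1350. For n = 1349 = 19 · 71, we can put exactly 19 objects in every box, avoiding 20 in any single one — so 1350 is tight.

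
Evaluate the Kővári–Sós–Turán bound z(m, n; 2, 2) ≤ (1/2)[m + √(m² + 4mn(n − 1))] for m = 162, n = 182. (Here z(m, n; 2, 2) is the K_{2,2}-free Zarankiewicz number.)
z(162, 182; 2, 2) ≤ (1/2)[162 + √(162² + 4·162·182·181)] = (1/2)[162 + √21372660] = 2392.5287

Kővári–Sós–Turán: let r_1, ..., r_162 be the row sums and z = Σ r_i the total number of 1s. Each pair of columns can share at most one row with both entries 1 (else a 2×2 all-ones block appears), so Σ_i C(r_i, 2) ≤ C(182, 2) = 16471. By convexity Σ_i C(r_i, 2) ≥ 162·C(z/162, 2) = z(z − 162)/(2·162), giving z² − 162z − 162·182·181 ≤ 0 and hence z ≤ (1/2)[162 + √(26244 + 4·5336604)] = (1/2)[162 + √21372660] ≈ (1/2)(162 + 4623.0574) = 2392.5287.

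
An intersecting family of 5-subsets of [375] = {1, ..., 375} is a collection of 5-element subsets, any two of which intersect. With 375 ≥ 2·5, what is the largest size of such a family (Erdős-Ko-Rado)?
max |F| = C(374, 4) = 802206251

The Erdős-Ko-Rado theorem states: for n ≥ 2k, an intersecting family of k-subsets of an n-element set has size at most C(n − 1, k − 1), with equality for 'star' families {A ⊆ [n] : |A| = k, i ∈ A} (fix an element i). For n = 375, k = 5: C(374, 4) = 802206251.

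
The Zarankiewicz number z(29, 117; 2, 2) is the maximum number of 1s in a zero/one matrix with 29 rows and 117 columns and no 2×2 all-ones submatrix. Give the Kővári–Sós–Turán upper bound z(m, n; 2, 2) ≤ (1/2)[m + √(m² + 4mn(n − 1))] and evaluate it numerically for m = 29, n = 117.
z(29, 117; 2, 2) ≤ (1/2)[29 + √(29² + 4·29·117·116)] = (1/2)[29 + √1575193] = 642.0335

Kővári–Sós–Turán: let r_1, ..., r_29 be the row sums and z = Σ r_i the total number of 1s. Each pair of columns can share at most one row with both entries 1 (else a 2×2 all-ones block appears), so Σ_i C(r_i, 2) ≤ C(117, 2) = 6786. By convexity Σ_i C(r_i, 2) ≥ 29·C(z/29, 2) = z(z − 29)/(2·29), giving z² − 29z − 29·117·116 ≤ 0 and hence z ≤ (1/2)[29 + √(841 + 4·393588)] = (1/2)[29 + √1575193] ≈ (1/2)(29 + 1255.0669) = 642.0335.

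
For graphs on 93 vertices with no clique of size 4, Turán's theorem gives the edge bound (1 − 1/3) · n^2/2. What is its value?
Turán density bound = (2/3) · 93^2/2 = 2883

Turán's theorem: ex(n, K_{r+1}) is achieved by the complete r-partite Turán graph T(n, r) with parts as balanced as possible, and is at most (1 − 1/r) · n^2/2. For r = 3, n = 93: the density bound is (2/3) · 8649/2 = 2883. Since 3 ∣ 93, the Turán graph T(93, 3) has parts of equal size 31, and its edge count e(T(93, 3)) = 2883 attains the density bound exactly.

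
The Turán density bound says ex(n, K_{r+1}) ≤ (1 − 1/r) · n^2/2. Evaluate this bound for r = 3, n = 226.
Turán density bound = (2/3) · 226^2/2 = 51076/3 ≈ 17025.3333

Turán's theorem: ex(n, K_{r+1}) is achieved by the complete r-partite Turán graph T(n, r) with parts as balanced as possible, and is at most (1 − 1/r) · n^2/2. For r = 3, n = 226: the density bound is (2/3) · 51076/2 = 51076/3 ≈ 17025.3333. The integer-valued extremum is e(T(226, 3)) = 17025, which is strictly less than the density bound 51076/3 since 3 ∤ 226 (the parts of T(226, 3) cannot all be equal).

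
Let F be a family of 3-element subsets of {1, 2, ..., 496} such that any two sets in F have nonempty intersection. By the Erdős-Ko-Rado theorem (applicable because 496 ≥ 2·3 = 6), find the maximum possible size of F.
max |F| = C(495, 2) = 122265

Erdős-Ko-Rado (1961): when n ≥ 2k, max |F| = C(n−1, k−1). The bound is attained by the star {A : i ∈ A} for any fixed i ∈ [n]. Here C(496−1, 3−1) = C(495, 2) = 122265.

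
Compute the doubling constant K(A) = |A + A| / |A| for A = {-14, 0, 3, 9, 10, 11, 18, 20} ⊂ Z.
K = |A + A| / |A| = 30/8 = 15/4

Enumerate A + A = {a + b : a, b ∈ A}. With |A| = 8, there are |A|^2 = 64 ordered sum pairs; collecting distinct values, A + A = {-28, -14, -11, -5, -4, -3, 0, 3, 4, 6, 9, 10, 11, 12, 13, 14, 18, 19, 20, 21, 22, 23, 27, 28, 29, 30, 31, 36, 38, 40}, so |A + A| = 30. Thus K = 30/8 = 15/4. For comparison, the minimum possible |A + A| over all 8-element sets is 2·8 − 1 = 15 (so min K = 15/8), attained only by arithmetic progressions.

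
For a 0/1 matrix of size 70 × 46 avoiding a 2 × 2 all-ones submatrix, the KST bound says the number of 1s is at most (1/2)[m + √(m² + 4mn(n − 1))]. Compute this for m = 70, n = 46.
z(70, 46; 2, 2) ≤ (1/2)[70 + √(70² + 4·70·46·45)] = (1/2)[70 + √584500] = 417.263

Kővári–Sós–Turán: let r_1, ..., r_70 be the row sums and z = Σ r_i the total number of 1s. Each pair of columns can share at most one row with both entries 1 (else a 2×2 all-ones block appears), so Σ_i C(r_i, 2) ≤ C(46, 2) = 1035. By convexity Σ_i C(r_i, 2) ≥ 70·C(z/70, 2) = z(z − 70)/(2·70), giving z² − 70z − 70·46·45 ≤ 0 and hence z ≤ (1/2)[70 + √(4900 + 4·144900)] = (1/2)[70 + √584500] ≈ (1/2)(70 + 764.526) = 417.263.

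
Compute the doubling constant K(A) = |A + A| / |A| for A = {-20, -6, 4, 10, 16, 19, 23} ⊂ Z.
K = |A + A| / |A| = 27/7

Enumerate A + A = {a + b : a, b ∈ A}. With |A| = 7, there are |A|^2 = 49 ordered sum pairs; collecting distinct values, A + A = {-40, -26, -16, -12, -10, -4, -2, -1, 3, 4, 8, 10, 13, 14, 17, 20, 23, 26, 27, 29, 32, 33, 35, 38, 39, 42, 46}, so |A + A| = 27. Thus K = 27/7. For comparison, the minimum possible |A + A| over all 7-element sets is 2·7 − 1 = 13 (so min K = 13/7), attained only by arithmetic progressions.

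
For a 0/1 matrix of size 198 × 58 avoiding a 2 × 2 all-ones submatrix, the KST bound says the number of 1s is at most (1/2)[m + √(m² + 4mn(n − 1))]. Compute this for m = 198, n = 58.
z(198, 58; 2, 2) ≤ (1/2)[198 + √(198² + 4·198·58·57)] = (1/2)[198 + √2657556] = 914.1006

Kővári–Sós–Turán: let r_1, ..., r_198 be the row sums and z = Σ r_i the total number of 1s. Each pair of columns can share at most one row with both entries 1 (else a 2×2 all-ones block appears), so Σ_i C(r_i, 2) ≤ C(58, 2) = 1653. By convexity Σ_i C(r_i, 2) ≥ 198·C(z/198, 2) = z(z − 198)/(2·198), giving z² − 198z − 198·58·57 ≤ 0 and hence z ≤ (1/2)[198 + √(39204 + 4·654588)] = (1/2)[198 + √2657556] ≈ (1/2)(198 + 1630.2012) = 914.1006.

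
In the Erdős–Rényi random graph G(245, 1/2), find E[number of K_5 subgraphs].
E[# K_5] = C(245, 5) · (1/2)^C(5, 2) = 7060140549 / 2^10 ≈ 6894668.504883

For each 5-subset S of vertices (there are C(245, 5) = 7060140549 such S), let X_S = 1 if S induces a K_5 (all C(5, 2) = 10 edges present). Then P(X_S = 1) = (1/2)^10 = 1/1024. By linearity of expectation, E[# K_5] = C(245, 5) · (1/2)^10 = 7060140549 / 1024 ≈ 6894668.504883.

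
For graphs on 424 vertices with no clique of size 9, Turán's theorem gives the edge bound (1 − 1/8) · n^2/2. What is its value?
Turán density bound = (7/8) · 424^2/2 = 78652

Turán's theorem: ex(n, K_{r+1}) is achieved by the complete r-partite Turán graph T(n, r) with parts as balanced as possible, and is at most (1 − 1/r) · n^2/2. For r = 8, n = 424: the density bound is (7/8) · 179776/2 = 78652. Since 8 ∣ 424, the Turán graph T(424, 8) has parts of equal size 53, and its edge count e(T(424, 8)) = 78652 attains the density bound exactly.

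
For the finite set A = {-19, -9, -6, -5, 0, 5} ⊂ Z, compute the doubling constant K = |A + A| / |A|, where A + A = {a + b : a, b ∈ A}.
K = |A + A| / |A| = 19/6

Enumerate A + A = {a + b : a, b ∈ A}. With |A| = 6, there are |A|^2 = 36 ordered sum pairs; collecting distinct values, A + A = {-38, -28, -25, -24, -19, -18, -15, -14, -12, -11, -10, -9, -6, -5, -4, -1, 0, 5, 10}, so |A + A| = 19. Thus K = 19/6. For comparison, the minimum possible |A + A| over all 6-element sets is 2·6 − 1 = 11 (so min K = 11/6), attained only by arithmetic progressions.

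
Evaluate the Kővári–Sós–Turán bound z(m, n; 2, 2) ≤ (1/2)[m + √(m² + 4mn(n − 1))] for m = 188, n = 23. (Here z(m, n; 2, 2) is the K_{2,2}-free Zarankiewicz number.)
z(188, 23; 2, 2) ≤ (1/2)[188 + √(188² + 4·188·23·22)] = (1/2)[188 + √415856] = 416.4345

Kővári–Sós–Turán: let r_1, ..., r_188 be the row sums and z = Σ r_i the total number of 1s. Each pair of columns can share at most one row with both entries 1 (else a 2×2 all-ones block appears), so Σ_i C(r_i, 2) ≤ C(23, 2) = 253. By convexity Σ_i C(r_i, 2) ≥ 188·C(z/188, 2) = z(z − 188)/(2·188), giving z² − 188z − 188·23·22 ≤ 0 and hence z ≤ (1/2)[188 + √(35344 + 4·95128)] = (1/2)[188 + √415856] ≈ (1/2)(188 + 644.869) = 416.4345.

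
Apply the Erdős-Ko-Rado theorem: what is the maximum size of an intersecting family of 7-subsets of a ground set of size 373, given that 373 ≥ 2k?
max |F| = C(372, 6) = 3534486491928

Erdős-Ko-Rado (1961): when n ≥ 2k, max |F| = C(n−1, k−1). The bound is attained by the star {A : i ∈ A} for any fixed i ∈ [n]. Here C(373−1, 7−1) = C(372, 6) = 3534486491928.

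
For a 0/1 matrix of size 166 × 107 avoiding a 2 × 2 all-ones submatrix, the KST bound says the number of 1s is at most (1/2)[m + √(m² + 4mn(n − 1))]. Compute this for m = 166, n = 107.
z(166, 107; 2, 2) ≤ (1/2)[166 + √(166² + 4·166·107·106)] = (1/2)[166 + √7558644] = 1457.6494

Kővári–Sós–Turán: let r_1, ..., r_166 be the row sums and z = Σ r_i the total number of 1s. Each pair of columns can share at most one row with both entries 1 (else a 2×2 all-ones block appears), so Σ_i C(r_i, 2) ≤ C(107, 2) = 5671. By convexity Σ_i C(r_i, 2) ≥ 166·C(z/166, 2) = z(z − 166)/(2·166), giving z² − 166z − 166·107·106 ≤ 0 and hence z ≤ (1/2)[166 + √(27556 + 4·1882772)] = (1/2)[166 + √7558644] ≈ (1/2)(166 + 2749.2988) = 1457.6494.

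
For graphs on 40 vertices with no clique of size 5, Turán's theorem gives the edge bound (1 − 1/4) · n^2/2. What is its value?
Turán density bound = (3/4) · 40^2/2 = 600

Turán's theorem: ex(n, K_{r+1}) is achieved by the complete r-partite Turán graph T(n, r) with parts as balanced as possible, and is at most (1 − 1/r) · n^2/2. For r = 4, n = 40: the density bound is (3/4) · 1600/2 = 600. Since 4 ∣ 40, the Turán graph T(40, 4) has parts of equal size 10, and its edge count e(T(40, 4)) = 600 attains the density bound exactly.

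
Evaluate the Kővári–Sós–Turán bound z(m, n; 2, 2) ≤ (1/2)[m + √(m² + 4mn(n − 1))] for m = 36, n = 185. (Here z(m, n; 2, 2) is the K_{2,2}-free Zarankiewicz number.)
z(36, 185; 2, 2) ≤ (1/2)[36 + √(36² + 4·36·185·184)] = (1/2)[36 + √4903056] = 1125.1423

Kővári–Sós–Turán: let r_1, ..., r_36 be the row sums and z = Σ r_i the total number of 1s. Each pair of columns can share at most one row with both entries 1 (else a 2×2 all-ones block appears), so Σ_i C(r_i, 2) ≤ C(185, 2) = 17020. By convexity Σ_i C(r_i, 2) ≥ 36·C(z/36, 2) = z(z − 36)/(2·36), giving z² − 36z − 36·185·184 ≤ 0 and hence z ≤ (1/2)[36 + √(1296 + 4·1225440)] = (1/2)[36 + √4903056] ≈ (1/2)(36 + 2214.2845) = 1125.1423.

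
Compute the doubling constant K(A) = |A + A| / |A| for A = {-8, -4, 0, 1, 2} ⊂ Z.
K = |A + A| / |A| = 13/5

Enumerate A + A = {a + b : a, b ∈ A}. With |A| = 5, there are |A|^2 = 25 ordered sum pairs; collecting distinct values, A + A = {-16, -12, -8, -7, -6, -4, -3, -2, 0, 1, 2, 3, 4}, so |A + A| = 13. Thus K = 13/5. For comparison, the minimum possible |A + A| over all 5-element sets is 2·5 − 1 = 9 (so min K = 9/5), attained only by arithmetic progressions.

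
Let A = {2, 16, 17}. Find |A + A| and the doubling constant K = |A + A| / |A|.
K = |A + A| / |A| = 6/3 = 2

Enumerate A + A = {a + b : a, b ∈ A}. With |A| = 3, there are |A|^2 = 9 ordered sum pairs; collecting distinct values, A + A = {4, 18, 19, 32, 33, 34}, so |A + A| = 6. Thus K = 6/3 = 2. For comparison, the minimum possible |A + A| over all 3-element sets is 2·3 − 1 = 5 (so min K = 5/3), attained only by arithmetic progressions.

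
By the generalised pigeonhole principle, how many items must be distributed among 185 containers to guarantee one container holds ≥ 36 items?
n = (36 − 1)·185 + 1 = 6476

By the generalised pigeonhole principle, to guarantee some box contains ≥ r objects we need more than (r − 1) · k objects total. Threshold: n = (r − 1) · k + 1. With r = 36 and k = 185: n = 35 · 185 + 1 = 6475 + 1 = 6476. For n = 6475 = 35 · 185, we can put exactly 35 objects in every box, avoiding 36 in any single one — so 6476 is tight.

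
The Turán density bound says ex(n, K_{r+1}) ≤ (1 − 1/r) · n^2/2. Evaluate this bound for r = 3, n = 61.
Turán density bound = (2/3) · 61^2/2 = 3721/3 ≈ 1240.3333

Turán's theorem: ex(n, K_{r+1}) is achieved by the complete r-partite Turán graph T(n, r) with parts as balanced as possible, and is at most (1 − 1/r) · n^2/2. For r = 3, n = 61: the density bound is (2/3) · 3721/2 = 3721/3 ≈ 1240.3333. The integer-valued extremum is e(T(61, 3)) = 1240, which is strictly less than the density bound 3721/3 since 3 ∤ 61 (the parts of T(61, 3) cannot all be equal).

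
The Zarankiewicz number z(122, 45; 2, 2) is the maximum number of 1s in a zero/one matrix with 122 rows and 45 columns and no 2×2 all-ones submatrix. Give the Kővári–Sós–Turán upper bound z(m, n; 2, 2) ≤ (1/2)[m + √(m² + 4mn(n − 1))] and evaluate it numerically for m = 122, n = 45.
z(122, 45; 2, 2) ≤ (1/2)[122 + √(122² + 4·122·45·44)] = (1/2)[122 + √981124] = 556.2585

Kővári–Sós–Turán: let r_1, ..., r_122 be the row sums and z = Σ r_i the total number of 1s. Each pair of columns can share at most one row with both entries 1 (else a 2×2 all-ones block appears), so Σ_i C(r_i, 2) ≤ C(45, 2) = 990. By convexity Σ_i C(r_i, 2) ≥ 122·C(z/122, 2) = z(z − 122)/(2·122), giving z² − 122z − 122·45·44 ≤ 0 and hence z ≤ (1/2)[122 + √(14884 + 4·241560)] = (1/2)[122 + √981124] ≈ (1/2)(122 + 990.517) = 556.2585.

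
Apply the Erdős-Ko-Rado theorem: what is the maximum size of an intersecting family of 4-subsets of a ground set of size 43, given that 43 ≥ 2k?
max |F| = C(42, 3) = 11480

Erdős-Ko-Rado (1961): when n ≥ 2k, max |F| = C(n−1, k−1). The bound is attained by the star {A : i ∈ A} for any fixed i ∈ [n]. Here C(43−1, 4−1) = C(42, 3) = 11480.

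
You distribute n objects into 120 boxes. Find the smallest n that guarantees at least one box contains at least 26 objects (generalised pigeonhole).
n = (26 − 1)·120 + 1 = 3001

By the generalised pigeonhole principle, to guarantee some box contains ≥ r objects we need more than (r − 1) · k objects total. Threshold: n = (r − 1) · k + 1. With r = 26 and k = 120: n = 25 · 120 + 1 = 3000 + 1 = 3001. For n = 3000 = 25 · 120, we can put exactly 25 objects in every box, avoiding 26 in any single one — so 3001 is tight.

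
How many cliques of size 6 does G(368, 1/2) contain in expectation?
E[# K_6] = C(368, 6) · (1/2)^C(6, 2) = 3311031748024 / 2^15 = 413878968503/4096 ≈ 101044670.044678

For each 6-subset S of vertices (there are C(368, 6) = 3311031748024 such S), let X_S = 1 if S induces a K_6 (all C(6, 2) = 15 edges present). Then P(X_S = 1) = (1/2)^15 = 1/32768. By linearity of expectation, E[# K_6] = C(368, 6) · (1/2)^15 = 3311031748024 / 32768 = 413878968503/4096 ≈ 101044670.044678.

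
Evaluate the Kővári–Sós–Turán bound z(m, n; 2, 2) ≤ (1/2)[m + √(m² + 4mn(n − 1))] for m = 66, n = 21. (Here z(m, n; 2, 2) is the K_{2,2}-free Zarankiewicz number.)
z(66, 21; 2, 2) ≤ (1/2)[66 + √(66² + 4·66·21·20)] = (1/2)[66 + √115236] = 202.7321

Kővári–Sós–Turán: let r_1, ..., r_66 be the row sums and z = Σ r_i the total number of 1s. Each pair of columns can share at most one row with both entries 1 (else a 2×2 all-ones block appears), so Σ_i C(r_i, 2) ≤ C(21, 2) = 210. By convexity Σ_i C(r_i, 2) ≥ 66·C(z/66, 2) = z(z − 66)/(2·66), giving z² − 66z − 66·21·20 ≤ 0 and hence z ≤ (1/2)[66 + √(4356 + 4·27720)] = (1/2)[66 + √115236] ≈ (1/2)(66 + 339.4643) = 202.7321.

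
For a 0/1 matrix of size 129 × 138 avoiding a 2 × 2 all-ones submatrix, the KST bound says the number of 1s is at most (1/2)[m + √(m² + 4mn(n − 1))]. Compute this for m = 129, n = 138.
z(129, 138; 2, 2) ≤ (1/2)[129 + √(129² + 4·129·138·137)] = (1/2)[129 + √9772137] = 1627.5209

Kővári–Sós–Turán: let r_1, ..., r_129 be the row sums and z = Σ r_i the total number of 1s. Each pair of columns can share at most one row with both entries 1 (else a 2×2 all-ones block appears), so Σ_i C(r_i, 2) ≤ C(138, 2) = 9453. By convexity Σ_i C(r_i, 2) ≥ 129·C(z/129, 2) = z(z − 129)/(2·129), giving z² − 129z − 129·138·137 ≤ 0 and hence z ≤ (1/2)[129 + √(16641 + 4·2438874)] = (1/2)[129 + √9772137] ≈ (1/2)(129 + 3126.0417) = 1627.5209.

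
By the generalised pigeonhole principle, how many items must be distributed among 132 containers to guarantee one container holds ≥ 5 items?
n = (5 − 1)·132 + 1 = 529

By the generalised pigeonhole principle, to guarantee some box contains ≥ r objects we need more than (r − 1) · k objects total. Threshold: n = (r − 1) · k + 1. With r = 5 and k = 132: n = 4 · 132 + 1 = 528 + 1 = 529. For n = 528 = 4 · 132, we can put exactly 4 objects in every box, avoiding 5 in any single one — so 529 is tight.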